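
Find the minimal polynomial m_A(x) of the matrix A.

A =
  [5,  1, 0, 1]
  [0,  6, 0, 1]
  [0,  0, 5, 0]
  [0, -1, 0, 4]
x^2 - 10*x + 25

The characteristic polynomial is χ_A(x) = (x - 5)^4, so the eigenvalues are known. The minimal polynomial is
  m_A(x) = Π_λ (x − λ)^{k_λ}
where k_λ is the size of the *largest* Jordan block for λ (equivalently, the smallest k with (A − λI)^k v = 0 for every generalised eigenvector v of λ).

  λ = 5: largest Jordan block has size 2, contributing (x − 5)^2

So m_A(x) = (x - 5)^2 = x^2 - 10*x + 25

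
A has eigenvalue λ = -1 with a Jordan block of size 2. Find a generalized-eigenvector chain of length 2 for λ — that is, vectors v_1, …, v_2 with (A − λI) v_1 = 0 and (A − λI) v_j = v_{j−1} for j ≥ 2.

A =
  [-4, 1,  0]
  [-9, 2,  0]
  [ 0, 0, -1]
A Jordan chain for λ = -1 of length 2:
v_1 = (-3, -9, 0)ᵀ
v_2 = (1, 0, 0)ᵀ

Let N = A − (-1)·I. We want v_2 with N^2 v_2 = 0 but N^1 v_2 ≠ 0; then v_{j-1} := N · v_j for j = 2, …, 2.

Pick v_2 = (1, 0, 0)ᵀ.
Then v_1 = N · v_2 = (-3, -9, 0)ᵀ.

Sanity check: (A − (-1)·I) v_1 = (0, 0, 0)ᵀ = 0. ✓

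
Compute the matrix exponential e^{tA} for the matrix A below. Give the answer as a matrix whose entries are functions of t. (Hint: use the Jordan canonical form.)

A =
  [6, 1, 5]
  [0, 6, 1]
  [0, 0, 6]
e^{tA} =
  [exp(6*t), t*exp(6*t), t^2*exp(6*t)/2 + 5*t*exp(6*t)]
  [0, exp(6*t), t*exp(6*t)]
  [0, 0, exp(6*t)]

Strategy: write A = P · J · P⁻¹ where J is a Jordan canonical form, so e^{tA} = P · e^{tJ} · P⁻¹, and e^{tJ} can be computed block-by-block.

A has Jordan form
J =
  [6, 1, 0]
  [0, 6, 1]
  [0, 0, 6]
(up to reordering of blocks).

Per-block formulas:
  For a 3×3 Jordan block J_3(6): exp(t · J_3(6)) = e^(6t)·(I + t·N + (t^2/2)·N^2), where N is the 3×3 nilpotent shift.

After assembling e^{tJ} and conjugating by P, we get:

e^{tA} =
  [exp(6*t), t*exp(6*t), t^2*exp(6*t)/2 + 5*t*exp(6*t)]
  [0, exp(6*t), t*exp(6*t)]
  [0, 0, exp(6*t)]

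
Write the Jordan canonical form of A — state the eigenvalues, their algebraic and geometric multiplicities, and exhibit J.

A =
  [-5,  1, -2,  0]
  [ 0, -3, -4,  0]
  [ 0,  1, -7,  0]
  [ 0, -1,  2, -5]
J_2(-5) ⊕ J_1(-5) ⊕ J_1(-5)

The characteristic polynomial is
  det(x·I − A) = x^4 + 20*x^3 + 150*x^2 + 500*x + 625 = (x + 5)^4

Eigenvalues and multiplicities (the geometric multiplicity of λ is n − rank(A − λI), which equals the number of Jordan blocks for λ):
  λ = -5: algebraic multiplicity = 4, geometric multiplicity = 3

Determining the block sizes for each eigenvalue:
  λ = -5: 3 blocks summing to 4 forces exactly one block of size 2 and the rest size 1 → block sizes [2, 1, 1]

Assembling the blocks gives a Jordan form
J =
  [-5,  1,  0,  0]
  [ 0, -5,  0,  0]
  [ 0,  0, -5,  0]
  [ 0,  0,  0, -5]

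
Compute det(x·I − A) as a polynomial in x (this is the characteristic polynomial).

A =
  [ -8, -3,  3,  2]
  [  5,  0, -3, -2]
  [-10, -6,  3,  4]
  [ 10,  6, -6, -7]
x^4 + 12*x^3 + 54*x^2 + 108*x + 81

Expanding det(x·I − A) (e.g. by cofactor expansion or by noting that A is similar to its Jordan form J, which has the same characteristic polynomial as A) gives
  χ_A(x) = x^4 + 12*x^3 + 54*x^2 + 108*x + 81
which factors as (x + 3)^4. The eigenvalues (with algebraic multiplicities) are λ = -3 with multiplicity 4.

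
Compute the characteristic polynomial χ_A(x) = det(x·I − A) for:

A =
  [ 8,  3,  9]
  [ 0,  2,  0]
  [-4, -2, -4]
x^3 - 6*x^2 + 12*x - 8

Expanding det(x·I − A) (e.g. by cofactor expansion or by noting that A is similar to its Jordan form J, which has the same characteristic polynomial as A) gives
  χ_A(x) = x^3 - 6*x^2 + 12*x - 8
which factors as (x - 2)^3. The eigenvalues (with algebraic multiplicities) are λ = 2 with multiplicity 3.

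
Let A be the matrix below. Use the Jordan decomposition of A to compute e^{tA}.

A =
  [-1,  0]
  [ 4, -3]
e^{tA} =
  [exp(-t), 0]
  [2*exp(-t) - 2*exp(-3*t), exp(-3*t)]

Strategy: write A = P · J · P⁻¹ where J is a Jordan canonical form, so e^{tA} = P · e^{tJ} · P⁻¹, and e^{tJ} can be computed block-by-block.

A has Jordan form
J =
  [-3,  0]
  [ 0, -1]
(up to reordering of blocks).

Per-block formulas:
  For a 1×1 block at λ = -1: exp(t · [-1]) = [e^(-1t)].
  For a 1×1 block at λ = -3: exp(t · [-3]) = [e^(-3t)].

After assembling e^{tJ} and conjugating by P, we get:

e^{tA} =
  [exp(-t), 0]
  [2*exp(-t) - 2*exp(-3*t), exp(-3*t)]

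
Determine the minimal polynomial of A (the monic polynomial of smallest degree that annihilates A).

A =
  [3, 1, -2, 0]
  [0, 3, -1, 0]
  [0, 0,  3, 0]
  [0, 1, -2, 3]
x^3 - 9*x^2 + 27*x - 27

The characteristic polynomial is χ_A(x) = (x - 3)^4, so the eigenvalues are known. The minimal polynomial is
  m_A(x) = Π_λ (x − λ)^{k_λ}
where k_λ is the size of the *largest* Jordan block for λ (equivalently, the smallest k with (A − λI)^k v = 0 for every generalised eigenvector v of λ).

  λ = 3: largest Jordan block has size 3, contributing (x − 3)^3

So m_A(x) = (x - 3)^3 = x^3 - 9*x^2 + 27*x - 27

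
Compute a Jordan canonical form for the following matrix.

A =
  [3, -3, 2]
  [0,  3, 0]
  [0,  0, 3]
J_2(3) ⊕ J_1(3)

The characteristic polynomial is
  det(x·I − A) = x^3 - 9*x^2 + 27*x - 27 = (x - 3)^3

Eigenvalues and multiplicities (the geometric multiplicity of λ is n − rank(A − λI), which equals the number of Jordan blocks for λ):
  λ = 3: algebraic multiplicity = 3, geometric multiplicity = 2

Determining the block sizes for each eigenvalue:
  λ = 3: 2 blocks summing to 3 forces exactly one block of size 2 and the rest size 1 → block sizes [2, 1]

Assembling the blocks gives a Jordan form
J =
  [3, 1, 0]
  [0, 3, 0]
  [0, 0, 3]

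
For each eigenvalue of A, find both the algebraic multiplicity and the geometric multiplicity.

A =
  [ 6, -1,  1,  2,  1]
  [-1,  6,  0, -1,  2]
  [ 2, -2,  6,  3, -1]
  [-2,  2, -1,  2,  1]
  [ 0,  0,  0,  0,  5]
λ = 5: alg = 5, geom = 3

Step 1 — factor the characteristic polynomial to read off the algebraic multiplicities:
  χ_A(x) = (x - 5)^5

Step 2 — compute geometric multiplicities via the rank-nullity identity g(λ) = n − rank(A − λI):
  rank(A − (5)·I) = 2, so dim ker(A − (5)·I) = n − 2 = 3

Summary:
  λ = 5: algebraic multiplicity = 5, geometric multiplicity = 3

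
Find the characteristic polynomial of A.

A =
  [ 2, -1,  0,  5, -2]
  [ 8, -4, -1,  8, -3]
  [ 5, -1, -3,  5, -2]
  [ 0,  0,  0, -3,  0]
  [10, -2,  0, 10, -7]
x^5 + 15*x^4 + 90*x^3 + 270*x^2 + 405*x + 243

Expanding det(x·I − A) (e.g. by cofactor expansion or by noting that A is similar to its Jordan form J, which has the same characteristic polynomial as A) gives
  χ_A(x) = x^5 + 15*x^4 + 90*x^3 + 270*x^2 + 405*x + 243
which factors as (x + 3)^5. The eigenvalues (with algebraic multiplicities) are λ = -3 with multiplicity 5.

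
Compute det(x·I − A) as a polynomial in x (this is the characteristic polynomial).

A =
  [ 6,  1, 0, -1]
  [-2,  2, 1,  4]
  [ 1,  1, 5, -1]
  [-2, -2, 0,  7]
x^4 - 20*x^3 + 150*x^2 - 500*x + 625

Expanding det(x·I − A) (e.g. by cofactor expansion or by noting that A is similar to its Jordan form J, which has the same characteristic polynomial as A) gives
  χ_A(x) = x^4 - 20*x^3 + 150*x^2 - 500*x + 625
which factors as (x - 5)^4. The eigenvalues (with algebraic multiplicities) are λ = 5 with multiplicity 4.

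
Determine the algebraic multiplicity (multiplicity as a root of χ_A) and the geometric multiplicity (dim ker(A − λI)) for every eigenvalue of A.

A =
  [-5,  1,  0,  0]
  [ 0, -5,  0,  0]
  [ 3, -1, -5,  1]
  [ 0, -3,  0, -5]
λ = -5: alg = 4, geom = 2

Step 1 — factor the characteristic polynomial to read off the algebraic multiplicities:
  χ_A(x) = (x + 5)^4

Step 2 — compute geometric multiplicities via the rank-nullity identity g(λ) = n − rank(A − λI):
  rank(A − (-5)·I) = 2, so dim ker(A − (-5)·I) = n − 2 = 2

Summary:
  λ = -5: algebraic multiplicity = 4, geometric multiplicity = 2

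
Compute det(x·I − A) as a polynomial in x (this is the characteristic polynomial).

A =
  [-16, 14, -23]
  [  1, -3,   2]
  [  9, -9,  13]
x^3 + 6*x^2 + 12*x + 8

Expanding det(x·I − A) (e.g. by cofactor expansion or by noting that A is similar to its Jordan form J, which has the same characteristic polynomial as A) gives
  χ_A(x) = x^3 + 6*x^2 + 12*x + 8
which factors as (x + 2)^3. The eigenvalues (with algebraic multiplicities) are λ = -2 with multiplicity 3.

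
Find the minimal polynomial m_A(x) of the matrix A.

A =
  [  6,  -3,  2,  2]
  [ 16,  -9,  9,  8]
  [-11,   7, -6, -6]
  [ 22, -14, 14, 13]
x^3 - 3*x^2 + 3*x - 1

The characteristic polynomial is χ_A(x) = (x - 1)^4, so the eigenvalues are known. The minimal polynomial is
  m_A(x) = Π_λ (x − λ)^{k_λ}
where k_λ is the size of the *largest* Jordan block for λ (equivalently, the smallest k with (A − λI)^k v = 0 for every generalised eigenvector v of λ).

  λ = 1: largest Jordan block has size 3, contributing (x − 1)^3

So m_A(x) = (x - 1)^3 = x^3 - 3*x^2 + 3*x - 1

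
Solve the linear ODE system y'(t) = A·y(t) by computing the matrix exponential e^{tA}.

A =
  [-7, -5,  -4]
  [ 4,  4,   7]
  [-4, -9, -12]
e^{tA} =
  [-2*t*exp(-5*t) + exp(-5*t), t^2*exp(-5*t)/2 - 5*t*exp(-5*t), t^2*exp(-5*t)/2 - 4*t*exp(-5*t)]
  [4*t*exp(-5*t), -t^2*exp(-5*t) + 9*t*exp(-5*t) + exp(-5*t), -t^2*exp(-5*t) + 7*t*exp(-5*t)]
  [-4*t*exp(-5*t), t^2*exp(-5*t) - 9*t*exp(-5*t), t^2*exp(-5*t) - 7*t*exp(-5*t) + exp(-5*t)]

Strategy: write A = P · J · P⁻¹ where J is a Jordan canonical form, so e^{tA} = P · e^{tJ} · P⁻¹, and e^{tJ} can be computed block-by-block.

A has Jordan form
J =
  [-5,  1,  0]
  [ 0, -5,  1]
  [ 0,  0, -5]
(up to reordering of blocks).

Per-block formulas:
  For a 3×3 Jordan block J_3(-5): exp(t · J_3(-5)) = e^(-5t)·(I + t·N + (t^2/2)·N^2), where N is the 3×3 nilpotent shift.

After assembling e^{tJ} and conjugating by P, we get:

e^{tA} =
  [-2*t*exp(-5*t) + exp(-5*t), t^2*exp(-5*t)/2 - 5*t*exp(-5*t), t^2*exp(-5*t)/2 - 4*t*exp(-5*t)]
  [4*t*exp(-5*t), -t^2*exp(-5*t) + 9*t*exp(-5*t) + exp(-5*t), -t^2*exp(-5*t) + 7*t*exp(-5*t)]
  [-4*t*exp(-5*t), t^2*exp(-5*t) - 9*t*exp(-5*t), t^2*exp(-5*t) - 7*t*exp(-5*t) + exp(-5*t)]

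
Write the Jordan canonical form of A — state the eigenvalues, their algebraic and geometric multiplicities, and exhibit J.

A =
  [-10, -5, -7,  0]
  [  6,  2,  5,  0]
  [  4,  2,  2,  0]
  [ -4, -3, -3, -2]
J_3(-2) ⊕ J_1(-2)

The characteristic polynomial is
  det(x·I − A) = x^4 + 8*x^3 + 24*x^2 + 32*x + 16 = (x + 2)^4

Eigenvalues and multiplicities (the geometric multiplicity of λ is n − rank(A − λI), which equals the number of Jordan blocks for λ):
  λ = -2: algebraic multiplicity = 4, geometric multiplicity = 2

Determining the block sizes for each eigenvalue:
  λ = -2: with am = 4 and gm = 2, the partition is not yet determined (e.g. several partitions of 4 into 2 parts exist). Let N = A − (-2)·I. Computing rank(N^1) = 2, rank(N^2) = 1, rank(N^3) = 0; the number of blocks of size ≥ j is rank(N^{j−1}) − rank(N^j), giving [2, 1, 1]. So we have 1 block(s) of size 3, 1 block(s) of size 1 → block sizes [3, 1]

Assembling the blocks gives a Jordan form
J =
  [-2,  1,  0,  0]
  [ 0, -2,  1,  0]
  [ 0,  0, -2,  0]
  [ 0,  0,  0, -2]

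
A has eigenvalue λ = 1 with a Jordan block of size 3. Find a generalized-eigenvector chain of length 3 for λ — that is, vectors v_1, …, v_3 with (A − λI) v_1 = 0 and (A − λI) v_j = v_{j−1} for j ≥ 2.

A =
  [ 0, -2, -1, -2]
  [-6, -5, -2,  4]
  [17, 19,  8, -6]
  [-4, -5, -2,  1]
A Jordan chain for λ = 1 of length 3:
v_1 = (4, -8, 12, 0)ᵀ
v_2 = (-1, -6, 17, -4)ᵀ
v_3 = (1, 0, 0, 0)ᵀ

Let N = A − (1)·I. We want v_3 with N^3 v_3 = 0 but N^2 v_3 ≠ 0; then v_{j-1} := N · v_j for j = 3, …, 2.

Pick v_3 = (1, 0, 0, 0)ᵀ.
Then v_2 = N · v_3 = (-1, -6, 17, -4)ᵀ.
Then v_1 = N · v_2 = (4, -8, 12, 0)ᵀ.

Sanity check: (A − (1)·I) v_1 = (0, 0, 0, 0)ᵀ = 0. ✓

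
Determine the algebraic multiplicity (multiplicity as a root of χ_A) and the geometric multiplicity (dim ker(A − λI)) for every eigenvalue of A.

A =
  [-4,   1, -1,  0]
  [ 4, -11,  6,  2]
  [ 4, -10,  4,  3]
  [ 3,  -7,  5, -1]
λ = -3: alg = 4, geom = 2

Step 1 — factor the characteristic polynomial to read off the algebraic multiplicities:
  χ_A(x) = (x + 3)^4

Step 2 — compute geometric multiplicities via the rank-nullity identity g(λ) = n − rank(A − λI):
  rank(A − (-3)·I) = 2, so dim ker(A − (-3)·I) = n − 2 = 2

Summary:
  λ = -3: algebraic multiplicity = 4, geometric multiplicity = 2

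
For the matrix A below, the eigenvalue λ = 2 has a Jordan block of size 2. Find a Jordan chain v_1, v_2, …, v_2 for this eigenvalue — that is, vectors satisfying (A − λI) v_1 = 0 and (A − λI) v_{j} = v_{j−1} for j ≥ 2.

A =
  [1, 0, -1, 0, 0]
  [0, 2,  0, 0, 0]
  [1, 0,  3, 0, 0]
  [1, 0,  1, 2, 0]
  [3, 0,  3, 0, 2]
A Jordan chain for λ = 2 of length 2:
v_1 = (-1, 0, 1, 1, 3)ᵀ
v_2 = (1, 0, 0, 0, 0)ᵀ

Let N = A − (2)·I. We want v_2 with N^2 v_2 = 0 but N^1 v_2 ≠ 0; then v_{j-1} := N · v_j for j = 2, …, 2.

Pick v_2 = (1, 0, 0, 0, 0)ᵀ.
Then v_1 = N · v_2 = (-1, 0, 1, 1, 3)ᵀ.

Sanity check: (A − (2)·I) v_1 = (0, 0, 0, 0, 0)ᵀ = 0. ✓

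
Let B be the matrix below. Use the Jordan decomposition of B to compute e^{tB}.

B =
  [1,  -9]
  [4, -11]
e^{tB} =
  [6*t*exp(-5*t) + exp(-5*t), -9*t*exp(-5*t)]
  [4*t*exp(-5*t), -6*t*exp(-5*t) + exp(-5*t)]

Strategy: write B = P · J · P⁻¹ where J is a Jordan canonical form, so e^{tB} = P · e^{tJ} · P⁻¹, and e^{tJ} can be computed block-by-block.

B has Jordan form
J =
  [-5,  1]
  [ 0, -5]
(up to reordering of blocks).

Per-block formulas:
  For a 2×2 Jordan block J_2(-5): exp(t · J_2(-5)) = e^(-5t)·(I + t·N), where N is the 2×2 nilpotent shift.

After assembling e^{tJ} and conjugating by P, we get:

e^{tB} =
  [6*t*exp(-5*t) + exp(-5*t), -9*t*exp(-5*t)]
  [4*t*exp(-5*t), -6*t*exp(-5*t) + exp(-5*t)]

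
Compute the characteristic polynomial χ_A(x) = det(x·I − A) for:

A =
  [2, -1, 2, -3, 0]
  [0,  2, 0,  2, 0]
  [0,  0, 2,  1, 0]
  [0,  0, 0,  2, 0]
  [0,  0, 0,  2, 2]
x^5 - 10*x^4 + 40*x^3 - 80*x^2 + 80*x - 32

Expanding det(x·I − A) (e.g. by cofactor expansion or by noting that A is similar to its Jordan form J, which has the same characteristic polynomial as A) gives
  χ_A(x) = x^5 - 10*x^4 + 40*x^3 - 80*x^2 + 80*x - 32
which factors as (x - 2)^5. The eigenvalues (with algebraic multiplicities) are λ = 2 with multiplicity 5.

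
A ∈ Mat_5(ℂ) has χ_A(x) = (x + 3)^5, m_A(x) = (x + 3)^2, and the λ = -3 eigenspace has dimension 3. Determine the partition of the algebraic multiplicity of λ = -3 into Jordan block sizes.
Block sizes for λ = -3: [2, 2, 1]

Step 1 — from the characteristic polynomial, algebraic multiplicity of λ = -3 is 5. From dim ker(A − (-3)·I) = 3, there are exactly 3 Jordan blocks for λ = -3.
Step 2 — from the minimal polynomial, the factor (x + 3)^2 tells us the largest block for λ = -3 has size 2.
Step 3 — with total size 5, 3 blocks, and largest block 2, the block sizes (in nonincreasing order) are [2, 2, 1].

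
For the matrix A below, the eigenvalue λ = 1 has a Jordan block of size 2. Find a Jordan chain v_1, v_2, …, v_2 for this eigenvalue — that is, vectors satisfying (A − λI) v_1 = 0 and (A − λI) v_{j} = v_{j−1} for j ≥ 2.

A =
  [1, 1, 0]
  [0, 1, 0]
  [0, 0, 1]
A Jordan chain for λ = 1 of length 2:
v_1 = (1, 0, 0)ᵀ
v_2 = (0, 1, 0)ᵀ

Let N = A − (1)·I. We want v_2 with N^2 v_2 = 0 but N^1 v_2 ≠ 0; then v_{j-1} := N · v_j for j = 2, …, 2.

Pick v_2 = (0, 1, 0)ᵀ.
Then v_1 = N · v_2 = (1, 0, 0)ᵀ.

Sanity check: (A − (1)·I) v_1 = (0, 0, 0)ᵀ = 0. ✓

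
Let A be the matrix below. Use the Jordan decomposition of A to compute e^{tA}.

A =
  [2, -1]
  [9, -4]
e^{tA} =
  [3*t*exp(-t) + exp(-t), -t*exp(-t)]
  [9*t*exp(-t), -3*t*exp(-t) + exp(-t)]

Strategy: write A = P · J · P⁻¹ where J is a Jordan canonical form, so e^{tA} = P · e^{tJ} · P⁻¹, and e^{tJ} can be computed block-by-block.

A has Jordan form
J =
  [-1,  1]
  [ 0, -1]
(up to reordering of blocks).

Per-block formulas:
  For a 2×2 Jordan block J_2(-1): exp(t · J_2(-1)) = e^(-1t)·(I + t·N), where N is the 2×2 nilpotent shift.

After assembling e^{tJ} and conjugating by P, we get:

e^{tA} =
  [3*t*exp(-t) + exp(-t), -t*exp(-t)]
  [9*t*exp(-t), -3*t*exp(-t) + exp(-t)]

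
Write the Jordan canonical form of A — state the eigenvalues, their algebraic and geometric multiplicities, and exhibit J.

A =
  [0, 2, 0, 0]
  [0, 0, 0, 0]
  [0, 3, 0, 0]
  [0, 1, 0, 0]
J_2(0) ⊕ J_1(0) ⊕ J_1(0)

The characteristic polynomial is
  det(x·I − A) = x^4

Eigenvalues and multiplicities (the geometric multiplicity of λ is n − rank(A − λI), which equals the number of Jordan blocks for λ):
  λ = 0: algebraic multiplicity = 4, geometric multiplicity = 3

Determining the block sizes for each eigenvalue:
  λ = 0: 3 blocks summing to 4 forces exactly one block of size 2 and the rest size 1 → block sizes [2, 1, 1]

Assembling the blocks gives a Jordan form
J =
  [0, 1, 0, 0]
  [0, 0, 0, 0]
  [0, 0, 0, 0]
  [0, 0, 0, 0]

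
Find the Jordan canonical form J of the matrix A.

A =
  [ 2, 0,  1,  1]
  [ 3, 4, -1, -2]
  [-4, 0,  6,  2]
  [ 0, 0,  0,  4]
J_3(4) ⊕ J_1(4)

The characteristic polynomial is
  det(x·I − A) = x^4 - 16*x^3 + 96*x^2 - 256*x + 256 = (x - 4)^4

Eigenvalues and multiplicities (the geometric multiplicity of λ is n − rank(A − λI), which equals the number of Jordan blocks for λ):
  λ = 4: algebraic multiplicity = 4, geometric multiplicity = 2

Determining the block sizes for each eigenvalue:
  λ = 4: with am = 4 and gm = 2, the partition is not yet determined (e.g. several partitions of 4 into 2 parts exist). Let N = A − (4)·I. Computing rank(N^1) = 2, rank(N^2) = 1, rank(N^3) = 0; the number of blocks of size ≥ j is rank(N^{j−1}) − rank(N^j), giving [2, 1, 1]. So we have 1 block(s) of size 3, 1 block(s) of size 1 → block sizes [3, 1]

Assembling the blocks gives a Jordan form
J =
  [4, 1, 0, 0]
  [0, 4, 1, 0]
  [0, 0, 4, 0]
  [0, 0, 0, 4]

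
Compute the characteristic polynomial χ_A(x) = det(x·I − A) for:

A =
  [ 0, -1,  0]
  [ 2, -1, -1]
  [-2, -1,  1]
x^3

Expanding det(x·I − A) (e.g. by cofactor expansion or by noting that A is similar to its Jordan form J, which has the same characteristic polynomial as A) gives
  χ_A(x) = x^3
which factors as x^3. The eigenvalues (with algebraic multiplicities) are λ = 0 with multiplicity 3.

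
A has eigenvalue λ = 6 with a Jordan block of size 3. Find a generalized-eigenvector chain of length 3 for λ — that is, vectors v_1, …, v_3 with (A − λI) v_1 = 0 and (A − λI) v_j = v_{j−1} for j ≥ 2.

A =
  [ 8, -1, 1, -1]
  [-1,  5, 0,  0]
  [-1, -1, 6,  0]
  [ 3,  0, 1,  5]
A Jordan chain for λ = 6 of length 3:
v_1 = (1, -1, -1, 2)ᵀ
v_2 = (2, -1, -1, 3)ᵀ
v_3 = (1, 0, 0, 0)ᵀ

Let N = A − (6)·I. We want v_3 with N^3 v_3 = 0 but N^2 v_3 ≠ 0; then v_{j-1} := N · v_j for j = 3, …, 2.

Pick v_3 = (1, 0, 0, 0)ᵀ.
Then v_2 = N · v_3 = (2, -1, -1, 3)ᵀ.
Then v_1 = N · v_2 = (1, -1, -1, 2)ᵀ.

Sanity check: (A − (6)·I) v_1 = (0, 0, 0, 0)ᵀ = 0. ✓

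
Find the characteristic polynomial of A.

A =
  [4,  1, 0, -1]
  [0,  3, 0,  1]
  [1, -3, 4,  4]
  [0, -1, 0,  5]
x^4 - 16*x^3 + 96*x^2 - 256*x + 256

Expanding det(x·I − A) (e.g. by cofactor expansion or by noting that A is similar to its Jordan form J, which has the same characteristic polynomial as A) gives
  χ_A(x) = x^4 - 16*x^3 + 96*x^2 - 256*x + 256
which factors as (x - 4)^4. The eigenvalues (with algebraic multiplicities) are λ = 4 with multiplicity 4.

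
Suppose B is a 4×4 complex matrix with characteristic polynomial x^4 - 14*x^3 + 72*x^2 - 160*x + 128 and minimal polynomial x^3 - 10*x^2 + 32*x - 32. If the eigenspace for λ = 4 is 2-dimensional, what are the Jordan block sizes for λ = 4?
Block sizes for λ = 4: [2, 1]

Step 1 — from the characteristic polynomial, algebraic multiplicity of λ = 4 is 3. From dim ker(B − (4)·I) = 2, there are exactly 2 Jordan blocks for λ = 4.
Step 2 — from the minimal polynomial, the factor (x − 4)^2 tells us the largest block for λ = 4 has size 2.
Step 3 — with total size 3, 2 blocks, and largest block 2, the block sizes (in nonincreasing order) are [2, 1].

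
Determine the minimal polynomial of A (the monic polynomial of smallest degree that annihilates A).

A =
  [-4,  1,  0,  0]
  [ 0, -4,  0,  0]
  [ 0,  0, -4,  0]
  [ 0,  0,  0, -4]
x^2 + 8*x + 16

The characteristic polynomial is χ_A(x) = (x + 4)^4, so the eigenvalues are known. The minimal polynomial is
  m_A(x) = Π_λ (x − λ)^{k_λ}
where k_λ is the size of the *largest* Jordan block for λ (equivalently, the smallest k with (A − λI)^k v = 0 for every generalised eigenvector v of λ).

  λ = -4: largest Jordan block has size 2, contributing (x + 4)^2

So m_A(x) = (x + 4)^2 = x^2 + 8*x + 16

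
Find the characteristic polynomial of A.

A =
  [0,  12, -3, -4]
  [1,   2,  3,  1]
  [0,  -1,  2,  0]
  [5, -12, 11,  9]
x^4 - 13*x^3 + 63*x^2 - 135*x + 108

Expanding det(x·I − A) (e.g. by cofactor expansion or by noting that A is similar to its Jordan form J, which has the same characteristic polynomial as A) gives
  χ_A(x) = x^4 - 13*x^3 + 63*x^2 - 135*x + 108
which factors as (x - 4)*(x - 3)^3. The eigenvalues (with algebraic multiplicities) are λ = 3 with multiplicity 3, λ = 4 with multiplicity 1.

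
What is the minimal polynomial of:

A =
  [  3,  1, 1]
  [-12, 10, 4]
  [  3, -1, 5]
x^2 - 12*x + 36

The characteristic polynomial is χ_A(x) = (x - 6)^3, so the eigenvalues are known. The minimal polynomial is
  m_A(x) = Π_λ (x − λ)^{k_λ}
where k_λ is the size of the *largest* Jordan block for λ (equivalently, the smallest k with (A − λI)^k v = 0 for every generalised eigenvector v of λ).

  λ = 6: largest Jordan block has size 2, contributing (x − 6)^2

So m_A(x) = (x - 6)^2 = x^2 - 12*x + 36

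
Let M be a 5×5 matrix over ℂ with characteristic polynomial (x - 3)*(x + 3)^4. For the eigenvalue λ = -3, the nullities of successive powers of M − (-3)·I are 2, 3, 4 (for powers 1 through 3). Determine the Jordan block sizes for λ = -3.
Block sizes for λ = -3: [3, 1]

From the dimensions of kernels of powers, the number of Jordan blocks of size at least j is d_j − d_{j−1} where d_j = dim ker(N^j) (with d_0 = 0). Computing the differences gives [2, 1, 1].
The number of blocks of size exactly k is (#blocks of size ≥ k) − (#blocks of size ≥ k + 1), so the partition is: 1 block(s) of size 1, 1 block(s) of size 3.
In nonincreasing order the block sizes are [3, 1].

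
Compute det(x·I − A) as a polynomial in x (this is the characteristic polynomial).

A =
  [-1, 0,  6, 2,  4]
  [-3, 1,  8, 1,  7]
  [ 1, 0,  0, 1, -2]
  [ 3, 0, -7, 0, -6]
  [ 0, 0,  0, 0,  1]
x^5 - x^4 - 6*x^3 + 14*x^2 - 11*x + 3

Expanding det(x·I − A) (e.g. by cofactor expansion or by noting that A is similar to its Jordan form J, which has the same characteristic polynomial as A) gives
  χ_A(x) = x^5 - x^4 - 6*x^3 + 14*x^2 - 11*x + 3
which factors as (x - 1)^4*(x + 3). The eigenvalues (with algebraic multiplicities) are λ = -3 with multiplicity 1, λ = 1 with multiplicity 4.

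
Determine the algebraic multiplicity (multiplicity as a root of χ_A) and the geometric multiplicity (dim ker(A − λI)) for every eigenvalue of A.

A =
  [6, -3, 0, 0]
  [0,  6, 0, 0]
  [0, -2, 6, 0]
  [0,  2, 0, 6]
λ = 6: alg = 4, geom = 3

Step 1 — factor the characteristic polynomial to read off the algebraic multiplicities:
  χ_A(x) = (x - 6)^4

Step 2 — compute geometric multiplicities via the rank-nullity identity g(λ) = n − rank(A − λI):
  rank(A − (6)·I) = 1, so dim ker(A − (6)·I) = n − 1 = 3

Summary:
  λ = 6: algebraic multiplicity = 4, geometric multiplicity = 3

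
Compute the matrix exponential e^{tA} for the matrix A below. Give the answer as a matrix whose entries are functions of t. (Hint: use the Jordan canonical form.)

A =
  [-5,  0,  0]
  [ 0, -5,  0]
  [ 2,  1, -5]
e^{tA} =
  [exp(-5*t), 0, 0]
  [0, exp(-5*t), 0]
  [2*t*exp(-5*t), t*exp(-5*t), exp(-5*t)]

Strategy: write A = P · J · P⁻¹ where J is a Jordan canonical form, so e^{tA} = P · e^{tJ} · P⁻¹, and e^{tJ} can be computed block-by-block.

A has Jordan form
J =
  [-5,  1,  0]
  [ 0, -5,  0]
  [ 0,  0, -5]
(up to reordering of blocks).

Per-block formulas:
  For a 2×2 Jordan block J_2(-5): exp(t · J_2(-5)) = e^(-5t)·(I + t·N), where N is the 2×2 nilpotent shift.
  For a 1×1 block at λ = -5: exp(t · [-5]) = [e^(-5t)].

After assembling e^{tJ} and conjugating by P, we get:

e^{tA} =
  [exp(-5*t), 0, 0]
  [0, exp(-5*t), 0]
  [2*t*exp(-5*t), t*exp(-5*t), exp(-5*t)]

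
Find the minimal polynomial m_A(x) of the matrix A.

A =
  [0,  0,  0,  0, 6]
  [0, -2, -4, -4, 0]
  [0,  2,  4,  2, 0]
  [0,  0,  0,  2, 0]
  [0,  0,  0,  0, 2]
x^2 - 2*x

The characteristic polynomial is χ_A(x) = x^2*(x - 2)^3, so the eigenvalues are known. The minimal polynomial is
  m_A(x) = Π_λ (x − λ)^{k_λ}
where k_λ is the size of the *largest* Jordan block for λ (equivalently, the smallest k with (A − λI)^k v = 0 for every generalised eigenvector v of λ).

  λ = 0: largest Jordan block has size 1, contributing (x − 0)
  λ = 2: largest Jordan block has size 1, contributing (x − 2)

So m_A(x) = x*(x - 2) = x^2 - 2*x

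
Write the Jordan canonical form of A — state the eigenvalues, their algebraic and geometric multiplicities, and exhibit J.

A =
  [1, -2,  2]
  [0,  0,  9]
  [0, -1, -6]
J_2(-3) ⊕ J_1(1)

The characteristic polynomial is
  det(x·I − A) = x^3 + 5*x^2 + 3*x - 9 = (x - 1)*(x + 3)^2

Eigenvalues and multiplicities (the geometric multiplicity of λ is n − rank(A − λI), which equals the number of Jordan blocks for λ):
  λ = -3: algebraic multiplicity = 2, geometric multiplicity = 1
  λ = 1: algebraic multiplicity = 1, geometric multiplicity = 1

Determining the block sizes for each eigenvalue:
  λ = -3: one block (gm = 1), so the single block has size am = 2 → block sizes [2]
  λ = 1: one block (gm = 1), so the single block has size am = 1 → block sizes [1]

Assembling the blocks gives a Jordan form
J =
  [-3,  1, 0]
  [ 0, -3, 0]
  [ 0,  0, 1]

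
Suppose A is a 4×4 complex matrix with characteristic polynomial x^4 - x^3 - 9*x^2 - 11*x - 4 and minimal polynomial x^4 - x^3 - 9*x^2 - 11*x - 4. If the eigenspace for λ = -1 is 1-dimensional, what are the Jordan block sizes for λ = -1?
Block sizes for λ = -1: [3]

Step 1 — from the characteristic polynomial, algebraic multiplicity of λ = -1 is 3. From dim ker(A − (-1)·I) = 1, there are exactly 1 Jordan blocks for λ = -1.
Step 2 — from the minimal polynomial, the factor (x + 1)^3 tells us the largest block for λ = -1 has size 3.
Step 3 — with total size 3, 1 blocks, and largest block 3, the block sizes (in nonincreasing order) are [3].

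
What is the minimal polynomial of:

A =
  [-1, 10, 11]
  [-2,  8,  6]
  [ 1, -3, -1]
x^3 - 6*x^2 + 12*x - 8

The characteristic polynomial is χ_A(x) = (x - 2)^3, so the eigenvalues are known. The minimal polynomial is
  m_A(x) = Π_λ (x − λ)^{k_λ}
where k_λ is the size of the *largest* Jordan block for λ (equivalently, the smallest k with (A − λI)^k v = 0 for every generalised eigenvector v of λ).

  λ = 2: largest Jordan block has size 3, contributing (x − 2)^3

So m_A(x) = (x - 2)^3 = x^3 - 6*x^2 + 12*x - 8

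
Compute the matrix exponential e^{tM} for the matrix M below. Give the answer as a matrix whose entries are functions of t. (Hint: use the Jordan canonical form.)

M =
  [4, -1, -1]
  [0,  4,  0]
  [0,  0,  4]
e^{tM} =
  [exp(4*t), -t*exp(4*t), -t*exp(4*t)]
  [0, exp(4*t), 0]
  [0, 0, exp(4*t)]

Strategy: write M = P · J · P⁻¹ where J is a Jordan canonical form, so e^{tM} = P · e^{tJ} · P⁻¹, and e^{tJ} can be computed block-by-block.

M has Jordan form
J =
  [4, 1, 0]
  [0, 4, 0]
  [0, 0, 4]
(up to reordering of blocks).

Per-block formulas:
  For a 1×1 block at λ = 4: exp(t · [4]) = [e^(4t)].
  For a 2×2 Jordan block J_2(4): exp(t · J_2(4)) = e^(4t)·(I + t·N), where N is the 2×2 nilpotent shift.

After assembling e^{tJ} and conjugating by P, we get:

e^{tM} =
  [exp(4*t), -t*exp(4*t), -t*exp(4*t)]
  [0, exp(4*t), 0]
  [0, 0, exp(4*t)]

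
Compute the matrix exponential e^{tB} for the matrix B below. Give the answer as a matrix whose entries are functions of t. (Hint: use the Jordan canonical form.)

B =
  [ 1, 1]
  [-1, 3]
e^{tB} =
  [-t*exp(2*t) + exp(2*t), t*exp(2*t)]
  [-t*exp(2*t), t*exp(2*t) + exp(2*t)]

Strategy: write B = P · J · P⁻¹ where J is a Jordan canonical form, so e^{tB} = P · e^{tJ} · P⁻¹, and e^{tJ} can be computed block-by-block.

B has Jordan form
J =
  [2, 1]
  [0, 2]
(up to reordering of blocks).

Per-block formulas:
  For a 2×2 Jordan block J_2(2): exp(t · J_2(2)) = e^(2t)·(I + t·N), where N is the 2×2 nilpotent shift.

After assembling e^{tJ} and conjugating by P, we get:

e^{tB} =
  [-t*exp(2*t) + exp(2*t), t*exp(2*t)]
  [-t*exp(2*t), t*exp(2*t) + exp(2*t)]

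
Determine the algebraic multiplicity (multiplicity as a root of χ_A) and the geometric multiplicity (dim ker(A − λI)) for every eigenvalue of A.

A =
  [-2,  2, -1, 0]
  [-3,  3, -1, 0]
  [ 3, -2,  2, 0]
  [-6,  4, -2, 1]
λ = 1: alg = 4, geom = 3

Step 1 — factor the characteristic polynomial to read off the algebraic multiplicities:
  χ_A(x) = (x - 1)^4

Step 2 — compute geometric multiplicities via the rank-nullity identity g(λ) = n − rank(A − λI):
  rank(A − (1)·I) = 1, so dim ker(A − (1)·I) = n − 1 = 3

Summary:
  λ = 1: algebraic multiplicity = 4, geometric multiplicity = 3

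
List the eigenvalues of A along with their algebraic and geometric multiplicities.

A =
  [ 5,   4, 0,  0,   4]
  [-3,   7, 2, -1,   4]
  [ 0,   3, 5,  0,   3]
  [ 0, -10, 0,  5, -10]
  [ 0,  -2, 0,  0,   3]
λ = 5: alg = 5, geom = 3

Step 1 — factor the characteristic polynomial to read off the algebraic multiplicities:
  χ_A(x) = (x - 5)^5

Step 2 — compute geometric multiplicities via the rank-nullity identity g(λ) = n − rank(A − λI):
  rank(A − (5)·I) = 2, so dim ker(A − (5)·I) = n − 2 = 3

Summary:
  λ = 5: algebraic multiplicity = 5, geometric multiplicity = 3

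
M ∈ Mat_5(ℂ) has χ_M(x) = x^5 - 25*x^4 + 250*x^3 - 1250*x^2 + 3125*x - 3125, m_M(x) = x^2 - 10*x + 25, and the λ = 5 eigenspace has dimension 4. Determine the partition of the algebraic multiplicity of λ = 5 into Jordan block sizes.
Block sizes for λ = 5: [2, 1, 1, 1]

Step 1 — from the characteristic polynomial, algebraic multiplicity of λ = 5 is 5. From dim ker(M − (5)·I) = 4, there are exactly 4 Jordan blocks for λ = 5.
Step 2 — from the minimal polynomial, the factor (x − 5)^2 tells us the largest block for λ = 5 has size 2.
Step 3 — with total size 5, 4 blocks, and largest block 2, the block sizes (in nonincreasing order) are [2, 1, 1, 1].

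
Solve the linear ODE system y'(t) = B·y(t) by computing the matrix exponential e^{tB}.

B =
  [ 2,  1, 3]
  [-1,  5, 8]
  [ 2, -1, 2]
e^{tB} =
  [3*t^2*exp(3*t) - t*exp(3*t) + exp(3*t), -t^2*exp(3*t) + t*exp(3*t), t^2*exp(3*t) + 3*t*exp(3*t)]
  [15*t^2*exp(3*t)/2 - t*exp(3*t), -5*t^2*exp(3*t)/2 + 2*t*exp(3*t) + exp(3*t), 5*t^2*exp(3*t)/2 + 8*t*exp(3*t)]
  [-3*t^2*exp(3*t)/2 + 2*t*exp(3*t), t^2*exp(3*t)/2 - t*exp(3*t), -t^2*exp(3*t)/2 - t*exp(3*t) + exp(3*t)]

Strategy: write B = P · J · P⁻¹ where J is a Jordan canonical form, so e^{tB} = P · e^{tJ} · P⁻¹, and e^{tJ} can be computed block-by-block.

B has Jordan form
J =
  [3, 1, 0]
  [0, 3, 1]
  [0, 0, 3]
(up to reordering of blocks).

Per-block formulas:
  For a 3×3 Jordan block J_3(3): exp(t · J_3(3)) = e^(3t)·(I + t·N + (t^2/2)·N^2), where N is the 3×3 nilpotent shift.

After assembling e^{tJ} and conjugating by P, we get:

e^{tB} =
  [3*t^2*exp(3*t) - t*exp(3*t) + exp(3*t), -t^2*exp(3*t) + t*exp(3*t), t^2*exp(3*t) + 3*t*exp(3*t)]
  [15*t^2*exp(3*t)/2 - t*exp(3*t), -5*t^2*exp(3*t)/2 + 2*t*exp(3*t) + exp(3*t), 5*t^2*exp(3*t)/2 + 8*t*exp(3*t)]
  [-3*t^2*exp(3*t)/2 + 2*t*exp(3*t), t^2*exp(3*t)/2 - t*exp(3*t), -t^2*exp(3*t)/2 - t*exp(3*t) + exp(3*t)]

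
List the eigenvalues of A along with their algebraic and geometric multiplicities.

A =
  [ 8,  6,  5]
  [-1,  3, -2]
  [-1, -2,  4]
λ = 5: alg = 3, geom = 1

Step 1 — factor the characteristic polynomial to read off the algebraic multiplicities:
  χ_A(x) = (x - 5)^3

Step 2 — compute geometric multiplicities via the rank-nullity identity g(λ) = n − rank(A − λI):
  rank(A − (5)·I) = 2, so dim ker(A − (5)·I) = n − 2 = 1

Summary:
  λ = 5: algebraic multiplicity = 3, geometric multiplicity = 1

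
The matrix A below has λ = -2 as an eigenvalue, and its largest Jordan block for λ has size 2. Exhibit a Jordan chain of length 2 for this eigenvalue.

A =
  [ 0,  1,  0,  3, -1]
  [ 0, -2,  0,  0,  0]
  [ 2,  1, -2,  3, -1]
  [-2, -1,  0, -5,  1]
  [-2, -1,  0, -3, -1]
A Jordan chain for λ = -2 of length 2:
v_1 = (2, 0, 2, -2, -2)ᵀ
v_2 = (1, 0, 0, 0, 0)ᵀ

Let N = A − (-2)·I. We want v_2 with N^2 v_2 = 0 but N^1 v_2 ≠ 0; then v_{j-1} := N · v_j for j = 2, …, 2.

Pick v_2 = (1, 0, 0, 0, 0)ᵀ.
Then v_1 = N · v_2 = (2, 0, 2, -2, -2)ᵀ.

Sanity check: (A − (-2)·I) v_1 = (0, 0, 0, 0, 0)ᵀ = 0. ✓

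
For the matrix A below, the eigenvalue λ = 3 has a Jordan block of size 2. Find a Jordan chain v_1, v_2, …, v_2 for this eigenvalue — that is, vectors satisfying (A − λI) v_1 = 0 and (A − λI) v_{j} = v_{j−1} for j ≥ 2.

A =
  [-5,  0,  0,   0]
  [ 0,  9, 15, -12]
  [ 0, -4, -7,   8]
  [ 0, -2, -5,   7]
A Jordan chain for λ = 3 of length 2:
v_1 = (0, 6, -4, -2)ᵀ
v_2 = (0, 1, 0, 0)ᵀ

Let N = A − (3)·I. We want v_2 with N^2 v_2 = 0 but N^1 v_2 ≠ 0; then v_{j-1} := N · v_j for j = 2, …, 2.

Pick v_2 = (0, 1, 0, 0)ᵀ.
Then v_1 = N · v_2 = (0, 6, -4, -2)ᵀ.

Sanity check: (A − (3)·I) v_1 = (0, 0, 0, 0)ᵀ = 0. ✓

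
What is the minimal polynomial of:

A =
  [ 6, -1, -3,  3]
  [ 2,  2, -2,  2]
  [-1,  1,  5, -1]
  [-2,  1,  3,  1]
x^3 - 10*x^2 + 33*x - 36

The characteristic polynomial is χ_A(x) = (x - 4)^2*(x - 3)^2, so the eigenvalues are known. The minimal polynomial is
  m_A(x) = Π_λ (x − λ)^{k_λ}
where k_λ is the size of the *largest* Jordan block for λ (equivalently, the smallest k with (A − λI)^k v = 0 for every generalised eigenvector v of λ).

  λ = 3: largest Jordan block has size 2, contributing (x − 3)^2
  λ = 4: largest Jordan block has size 1, contributing (x − 4)

So m_A(x) = (x - 4)*(x - 3)^2 = x^3 - 10*x^2 + 33*x - 36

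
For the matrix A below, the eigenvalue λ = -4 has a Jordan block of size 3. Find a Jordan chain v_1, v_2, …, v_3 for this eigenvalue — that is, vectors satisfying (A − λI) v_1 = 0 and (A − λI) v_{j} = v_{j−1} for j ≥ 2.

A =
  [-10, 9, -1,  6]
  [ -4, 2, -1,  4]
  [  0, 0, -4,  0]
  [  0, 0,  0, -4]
A Jordan chain for λ = -4 of length 3:
v_1 = (-3, -2, 0, 0)ᵀ
v_2 = (-1, -1, 0, 0)ᵀ
v_3 = (0, 0, 1, 0)ᵀ

Let N = A − (-4)·I. We want v_3 with N^3 v_3 = 0 but N^2 v_3 ≠ 0; then v_{j-1} := N · v_j for j = 3, …, 2.

Pick v_3 = (0, 0, 1, 0)ᵀ.
Then v_2 = N · v_3 = (-1, -1, 0, 0)ᵀ.
Then v_1 = N · v_2 = (-3, -2, 0, 0)ᵀ.

Sanity check: (A − (-4)·I) v_1 = (0, 0, 0, 0)ᵀ = 0. ✓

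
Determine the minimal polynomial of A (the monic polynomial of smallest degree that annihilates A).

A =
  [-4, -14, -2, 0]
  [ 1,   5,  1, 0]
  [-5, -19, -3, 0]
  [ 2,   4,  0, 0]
x^3 + 2*x^2

The characteristic polynomial is χ_A(x) = x^3*(x + 2), so the eigenvalues are known. The minimal polynomial is
  m_A(x) = Π_λ (x − λ)^{k_λ}
where k_λ is the size of the *largest* Jordan block for λ (equivalently, the smallest k with (A − λI)^k v = 0 for every generalised eigenvector v of λ).

  λ = -2: largest Jordan block has size 1, contributing (x + 2)
  λ = 0: largest Jordan block has size 2, contributing (x − 0)^2

So m_A(x) = x^2*(x + 2) = x^3 + 2*x^2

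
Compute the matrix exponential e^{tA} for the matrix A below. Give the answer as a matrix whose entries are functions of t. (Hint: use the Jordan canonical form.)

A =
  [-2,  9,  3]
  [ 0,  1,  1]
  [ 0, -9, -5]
e^{tA} =
  [exp(-2*t), 9*t*exp(-2*t), 3*t*exp(-2*t)]
  [0, 3*t*exp(-2*t) + exp(-2*t), t*exp(-2*t)]
  [0, -9*t*exp(-2*t), -3*t*exp(-2*t) + exp(-2*t)]

Strategy: write A = P · J · P⁻¹ where J is a Jordan canonical form, so e^{tA} = P · e^{tJ} · P⁻¹, and e^{tJ} can be computed block-by-block.

A has Jordan form
J =
  [-2,  1,  0]
  [ 0, -2,  0]
  [ 0,  0, -2]
(up to reordering of blocks).

Per-block formulas:
  For a 1×1 block at λ = -2: exp(t · [-2]) = [e^(-2t)].
  For a 2×2 Jordan block J_2(-2): exp(t · J_2(-2)) = e^(-2t)·(I + t·N), where N is the 2×2 nilpotent shift.

After assembling e^{tJ} and conjugating by P, we get:

e^{tA} =
  [exp(-2*t), 9*t*exp(-2*t), 3*t*exp(-2*t)]
  [0, 3*t*exp(-2*t) + exp(-2*t), t*exp(-2*t)]
  [0, -9*t*exp(-2*t), -3*t*exp(-2*t) + exp(-2*t)]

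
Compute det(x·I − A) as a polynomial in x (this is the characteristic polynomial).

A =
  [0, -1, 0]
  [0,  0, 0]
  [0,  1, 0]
x^3

Expanding det(x·I − A) (e.g. by cofactor expansion or by noting that A is similar to its Jordan form J, which has the same characteristic polynomial as A) gives
  χ_A(x) = x^3
which factors as x^3. The eigenvalues (with algebraic multiplicities) are λ = 0 with multiplicity 3.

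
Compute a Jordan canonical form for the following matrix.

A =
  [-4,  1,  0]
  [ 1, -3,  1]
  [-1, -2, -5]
J_3(-4)

The characteristic polynomial is
  det(x·I − A) = x^3 + 12*x^2 + 48*x + 64 = (x + 4)^3

Eigenvalues and multiplicities (the geometric multiplicity of λ is n − rank(A − λI), which equals the number of Jordan blocks for λ):
  λ = -4: algebraic multiplicity = 3, geometric multiplicity = 1

Determining the block sizes for each eigenvalue:
  λ = -4: one block (gm = 1), so the single block has size am = 3 → block sizes [3]

Assembling the blocks gives a Jordan form
J =
  [-4,  1,  0]
  [ 0, -4,  1]
  [ 0,  0, -4]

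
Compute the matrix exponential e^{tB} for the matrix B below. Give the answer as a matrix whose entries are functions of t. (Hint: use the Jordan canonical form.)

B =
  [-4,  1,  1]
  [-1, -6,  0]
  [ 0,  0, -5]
e^{tB} =
  [t*exp(-5*t) + exp(-5*t), t*exp(-5*t), t^2*exp(-5*t)/2 + t*exp(-5*t)]
  [-t*exp(-5*t), -t*exp(-5*t) + exp(-5*t), -t^2*exp(-5*t)/2]
  [0, 0, exp(-5*t)]

Strategy: write B = P · J · P⁻¹ where J is a Jordan canonical form, so e^{tB} = P · e^{tJ} · P⁻¹, and e^{tJ} can be computed block-by-block.

B has Jordan form
J =
  [-5,  1,  0]
  [ 0, -5,  1]
  [ 0,  0, -5]
(up to reordering of blocks).

Per-block formulas:
  For a 3×3 Jordan block J_3(-5): exp(t · J_3(-5)) = e^(-5t)·(I + t·N + (t^2/2)·N^2), where N is the 3×3 nilpotent shift.

After assembling e^{tJ} and conjugating by P, we get:

e^{tB} =
  [t*exp(-5*t) + exp(-5*t), t*exp(-5*t), t^2*exp(-5*t)/2 + t*exp(-5*t)]
  [-t*exp(-5*t), -t*exp(-5*t) + exp(-5*t), -t^2*exp(-5*t)/2]
  [0, 0, exp(-5*t)]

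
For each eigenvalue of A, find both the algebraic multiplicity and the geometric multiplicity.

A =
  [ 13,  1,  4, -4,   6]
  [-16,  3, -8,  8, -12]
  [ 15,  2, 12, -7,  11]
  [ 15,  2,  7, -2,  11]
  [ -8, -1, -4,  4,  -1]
λ = 5: alg = 5, geom = 3

Step 1 — factor the characteristic polynomial to read off the algebraic multiplicities:
  χ_A(x) = (x - 5)^5

Step 2 — compute geometric multiplicities via the rank-nullity identity g(λ) = n − rank(A − λI):
  rank(A − (5)·I) = 2, so dim ker(A − (5)·I) = n − 2 = 3

Summary:
  λ = 5: algebraic multiplicity = 5, geometric multiplicity = 3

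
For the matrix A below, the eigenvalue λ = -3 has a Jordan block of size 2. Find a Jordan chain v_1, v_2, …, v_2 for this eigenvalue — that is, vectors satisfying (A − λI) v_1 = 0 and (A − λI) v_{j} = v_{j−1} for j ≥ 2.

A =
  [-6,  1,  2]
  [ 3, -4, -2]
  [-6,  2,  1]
A Jordan chain for λ = -3 of length 2:
v_1 = (-3, 3, -6)ᵀ
v_2 = (1, 0, 0)ᵀ

Let N = A − (-3)·I. We want v_2 with N^2 v_2 = 0 but N^1 v_2 ≠ 0; then v_{j-1} := N · v_j for j = 2, …, 2.

Pick v_2 = (1, 0, 0)ᵀ.
Then v_1 = N · v_2 = (-3, 3, -6)ᵀ.

Sanity check: (A − (-3)·I) v_1 = (0, 0, 0)ᵀ = 0. ✓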